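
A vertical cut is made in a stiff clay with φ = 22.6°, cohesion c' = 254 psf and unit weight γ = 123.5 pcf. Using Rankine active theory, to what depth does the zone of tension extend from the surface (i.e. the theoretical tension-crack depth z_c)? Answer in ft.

K_a = tan²(45° − 22.6°/2) = 0.4448; √K_a = 0.6669.
The active pressure is zero where K_a γ z = 2c√K_a, so z_c = 2c/(γ√K_a) = 2×254/(123.5×0.6669) = 6.168 ft.

6.17 ft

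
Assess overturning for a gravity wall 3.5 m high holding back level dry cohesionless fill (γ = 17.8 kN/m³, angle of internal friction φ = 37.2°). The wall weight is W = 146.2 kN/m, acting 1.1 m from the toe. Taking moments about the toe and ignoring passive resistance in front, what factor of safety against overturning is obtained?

K_a = tan²(45° − 37.2°/2) = 0.2464.
P_a = ½K_aγH² = 0.5×0.2464×17.8×3.5² = 26.87 kN/m, acting at H/3 = 1.167 m above the base.
Overturning moment M_o = P_a × H/3 = 26.87 × 1.167 = 31.34.
Resisting moment M_r = W × 1.1 = 146.2 × 1.1 = 160.8.
FS_overturning = M_r/M_o = 160.8/31.34 = 5.131.

5.13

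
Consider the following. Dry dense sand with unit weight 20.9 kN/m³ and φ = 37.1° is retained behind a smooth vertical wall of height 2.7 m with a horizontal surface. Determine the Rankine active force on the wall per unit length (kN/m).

18.9 kN/m

K_a = tan²(45° − φ/2) = 0.2475.
P_a = ½ K_a γ H² = 0.5 × 0.2475 × 20.9 × 2.7² = 18.85 kN/m.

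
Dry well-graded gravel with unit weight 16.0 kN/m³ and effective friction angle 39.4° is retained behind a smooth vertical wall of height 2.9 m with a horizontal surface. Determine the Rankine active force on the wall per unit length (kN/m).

K_a = tan²(45° − φ/2) = 0.2234.
P_a = ½ K_a γ H² = 0.5 × 0.2234 × 16.0 × 2.9² = 15.03 kN/m.

15.0 kN/m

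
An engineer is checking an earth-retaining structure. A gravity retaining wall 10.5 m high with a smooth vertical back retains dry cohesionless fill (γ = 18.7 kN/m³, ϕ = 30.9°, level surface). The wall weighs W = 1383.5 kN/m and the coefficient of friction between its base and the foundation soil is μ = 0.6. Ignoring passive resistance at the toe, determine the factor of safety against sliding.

K_a = tan²(45° − 30.9°/2) = 0.3214.
P_a = ½K_aγH² = 0.5×0.3214×18.7×10.5² = 331.3 kN/m, acting at H/3 = 3.500 m above the base.
FS_sliding = μW / P_a = 0.6×1383.5 / 331.3 = 2.505.

2.51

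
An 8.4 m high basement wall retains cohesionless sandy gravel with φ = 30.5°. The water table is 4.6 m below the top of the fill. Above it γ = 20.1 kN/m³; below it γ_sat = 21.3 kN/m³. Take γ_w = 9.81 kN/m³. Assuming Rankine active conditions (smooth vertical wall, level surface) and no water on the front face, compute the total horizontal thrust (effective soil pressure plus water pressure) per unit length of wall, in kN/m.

K_a = tan²(45° − φ/2) = 0.3267.
γ' = 21.3 − 9.81 = 11.49 kN/m³. Depth below WT = 3.8 m.
σ'_h at WT = K_a γ d_w = 30.20 kPa; at base = 30.20 + K_a γ' × 3.8 = 44.47 kPa.
P₁ (0–4.6 m) = ½×30.20×4.6 = 69.47. P₂ (4.6–8.4 m) = ½(30.20+44.47)×3.8 = 141.9.
P_w = ½ γ_w h₂² = 0.5×9.81×3.8² = 70.83. Total = 69.47+141.9+70.83 = 282.2 kN/m.

282 kN/m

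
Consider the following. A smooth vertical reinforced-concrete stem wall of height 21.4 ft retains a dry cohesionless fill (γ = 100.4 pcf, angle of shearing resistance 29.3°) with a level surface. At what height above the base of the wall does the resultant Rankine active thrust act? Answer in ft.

K_a = 0.3428.
The pressure distribution is triangular, so the resultant acts at H/3 above the base = 21.4/3 = 7.133 ft.

7.13 ft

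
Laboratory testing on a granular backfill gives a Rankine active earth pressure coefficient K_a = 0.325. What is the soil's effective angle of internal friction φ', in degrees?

30.6°

K_a = tan²(45° − φ/2) ⇒ 45° − φ/2 = arctan(√0.325) = 29.69°.
φ = 2(45° − 29.69°) = 30.63°.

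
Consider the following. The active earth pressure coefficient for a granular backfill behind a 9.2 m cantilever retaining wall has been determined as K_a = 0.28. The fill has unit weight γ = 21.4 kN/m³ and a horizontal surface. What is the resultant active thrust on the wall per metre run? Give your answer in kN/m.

254 kN/m

P = ½ K_a γ H² = 0.5 × 0.28 × 21.4 × 9.2² = 253.6 kN/m.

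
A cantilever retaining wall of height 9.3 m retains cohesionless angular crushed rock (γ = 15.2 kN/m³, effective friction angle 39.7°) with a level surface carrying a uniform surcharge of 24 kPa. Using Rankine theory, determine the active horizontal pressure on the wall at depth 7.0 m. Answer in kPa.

K_a = (1 − sin φ)/(1 + sin φ) = 0.2204.
σ_v = γz + q = 15.2 × 7.0 + 24 = 130.4 kPa.
σ_h = K_a σ_v = 0.2204 × 130.4 = 28.74 kPa.

28.7 kPa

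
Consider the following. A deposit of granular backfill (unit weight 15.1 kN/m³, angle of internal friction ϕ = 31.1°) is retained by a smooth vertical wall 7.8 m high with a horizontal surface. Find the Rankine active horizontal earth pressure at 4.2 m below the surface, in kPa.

K_a = (1 − sin φ)/(1 + sin φ) = 0.3188.
σ_h = K_a γ z = 0.3188 × 15.1 × 4.2 = 20.22 kPa.

20.2 kPa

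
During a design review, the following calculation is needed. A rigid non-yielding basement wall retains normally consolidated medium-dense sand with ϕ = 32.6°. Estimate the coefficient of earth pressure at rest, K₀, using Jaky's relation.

0.461

K₀ = 1 − sin φ' = 1 − sin 32.6° = 0.4612.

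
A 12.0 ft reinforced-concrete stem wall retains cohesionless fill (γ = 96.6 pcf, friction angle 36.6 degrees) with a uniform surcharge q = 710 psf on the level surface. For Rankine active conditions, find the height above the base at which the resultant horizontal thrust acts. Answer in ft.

K_a = 0.2530.
Triangular part P₁ = ½K_aγH² = 1759 at H/3 = 4.000 ft; rectangular part P₂ = K_a q H = 2155 at H/2 = 6.000 ft.
ȳ = (P₁·4.000 + P₂·6.000)/(P₁+P₂) = 5.101 ft.

5.10 ft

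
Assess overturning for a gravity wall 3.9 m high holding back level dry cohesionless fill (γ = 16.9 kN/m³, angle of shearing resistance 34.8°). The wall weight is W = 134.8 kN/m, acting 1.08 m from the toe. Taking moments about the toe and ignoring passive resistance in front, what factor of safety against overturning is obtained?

3.19

K_a = tan²(45° − 34.8°/2) = 0.2733.
P_a = ½K_aγH² = 0.5×0.2733×16.9×3.9² = 35.13 kN/m, acting at H/3 = 1.300 m above the base.
Overturning moment M_o = P_a × H/3 = 35.13 × 1.300 = 45.66.
Resisting moment M_r = W × 1.08 = 134.8 × 1.08 = 145.6.
FS_overturning = M_r/M_o = 145.6/45.66 = 3.188.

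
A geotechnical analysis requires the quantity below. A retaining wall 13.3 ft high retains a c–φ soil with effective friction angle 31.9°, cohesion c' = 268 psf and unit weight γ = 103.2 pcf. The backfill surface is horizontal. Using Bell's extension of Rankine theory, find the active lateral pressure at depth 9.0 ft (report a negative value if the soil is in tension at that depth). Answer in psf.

-11.2 psf

K_a = (1 − sin φ)/(1 + sin φ) = 0.3085.
σ_a = K_a γ z − 2c√K_a = 0.3085×103.2×9.0 − 2×268×0.5555 = -11.16 psf.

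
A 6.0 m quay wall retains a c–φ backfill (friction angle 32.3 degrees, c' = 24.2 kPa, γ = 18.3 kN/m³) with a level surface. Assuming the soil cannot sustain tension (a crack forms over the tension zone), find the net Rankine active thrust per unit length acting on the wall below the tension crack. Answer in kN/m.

K_a = 0.3035; √K_a = 0.5509.
Tension-crack depth z_c = 2c/(γ√K_a) = 2×24.2/(18.3×0.5509) = 4.801 m.
σ_a at base = K_a γ H − 2c√K_a = 0.3035×18.3×6.0 − 2×24.2×0.5509 = 6.659 kPa.
P_a = ½ × 6.659 × (H − z_c) = 0.5×6.659×1.199 = 3.992 kN/m.

3.99 kN/m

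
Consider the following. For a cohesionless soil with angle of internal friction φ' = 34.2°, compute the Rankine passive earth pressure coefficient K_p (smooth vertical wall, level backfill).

3.57

K_p = (1 + sin φ)/(1 − sin φ) = tan²(45° + 34.2°/2) = 3.567.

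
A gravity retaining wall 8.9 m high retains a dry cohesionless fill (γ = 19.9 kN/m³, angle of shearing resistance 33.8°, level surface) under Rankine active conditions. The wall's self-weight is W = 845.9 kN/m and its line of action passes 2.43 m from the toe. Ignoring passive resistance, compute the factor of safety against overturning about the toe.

3.08

K_a = tan²(45° − 33.8°/2) = 0.2851.
P_a = ½K_aγH² = 0.5×0.2851×19.9×8.9² = 224.7 kN/m, acting at H/3 = 2.967 m above the base.
Overturning moment M_o = P_a × H/3 = 224.7 × 2.967 = 666.6.
Resisting moment M_r = W × 2.43 = 845.9 × 2.43 = 2056.
FS_overturning = M_r/M_o = 2056/666.6 = 3.084.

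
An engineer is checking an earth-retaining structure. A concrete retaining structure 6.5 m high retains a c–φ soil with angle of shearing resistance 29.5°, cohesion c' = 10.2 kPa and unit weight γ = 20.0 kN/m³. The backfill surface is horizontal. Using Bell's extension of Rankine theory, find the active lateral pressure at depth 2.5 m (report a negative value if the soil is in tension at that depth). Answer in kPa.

5.11 kPa

K_a = (1 − sin φ)/(1 + sin φ) = 0.3401.
σ_a = K_a γ z − 2c√K_a = 0.3401×20.0×2.5 − 2×10.2×0.5832 = 5.108 kPa.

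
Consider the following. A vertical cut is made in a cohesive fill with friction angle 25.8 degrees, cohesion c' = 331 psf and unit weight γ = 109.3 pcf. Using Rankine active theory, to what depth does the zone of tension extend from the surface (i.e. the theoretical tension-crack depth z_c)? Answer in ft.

K_a = tan²(45° − 25.8°/2) = 0.3935; √K_a = 0.6273.
The active pressure is zero where K_a γ z = 2c√K_a, so z_c = 2c/(γ√K_a) = 2×331/(109.3×0.6273) = 9.655 ft.

9.66 ft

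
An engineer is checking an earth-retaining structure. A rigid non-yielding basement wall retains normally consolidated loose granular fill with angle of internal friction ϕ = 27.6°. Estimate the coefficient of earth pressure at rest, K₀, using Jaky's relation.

0.537

K₀ = 1 − sin φ' = 1 − sin 27.6° = 0.5367.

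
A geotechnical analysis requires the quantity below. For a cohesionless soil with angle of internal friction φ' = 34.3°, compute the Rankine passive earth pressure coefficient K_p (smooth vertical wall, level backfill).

3.58

K_p = (1 + sin φ)/(1 − sin φ) = tan²(45° + 34.3°/2) = 3.582.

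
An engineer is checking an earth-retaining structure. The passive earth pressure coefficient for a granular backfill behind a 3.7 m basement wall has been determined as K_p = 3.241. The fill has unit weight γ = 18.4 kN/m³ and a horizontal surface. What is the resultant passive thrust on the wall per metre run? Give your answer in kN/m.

P = ½ K_p γ H² = 0.5 × 3.241 × 18.4 × 3.7² = 408.2 kN/m.

408 kN/m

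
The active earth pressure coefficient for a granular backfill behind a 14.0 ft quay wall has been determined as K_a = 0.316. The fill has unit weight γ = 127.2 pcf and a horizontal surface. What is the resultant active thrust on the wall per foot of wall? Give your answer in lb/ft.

P = ½ K_a γ H² = 0.5 × 0.316 × 127.2 × 14.0² = 3939 lb/ft.

3940 lb/ft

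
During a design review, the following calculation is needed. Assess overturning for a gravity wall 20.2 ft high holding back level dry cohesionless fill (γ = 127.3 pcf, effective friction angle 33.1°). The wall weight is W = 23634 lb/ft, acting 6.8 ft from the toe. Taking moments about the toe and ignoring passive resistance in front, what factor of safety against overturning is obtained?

K_a = tan²(45° − 33.1°/2) = 0.2936.
P_a = ½K_aγH² = 0.5×0.2936×127.3×20.2² = 7625 lb/ft, acting at H/3 = 6.733 ft above the base.
Overturning moment M_o = P_a × H/3 = 7625 × 6.733 = 51340.
Resisting moment M_r = W × 6.8 = 23634 × 6.8 = 160700.
FS_overturning = M_r/M_o = 160700/51340 = 3.130.

3.13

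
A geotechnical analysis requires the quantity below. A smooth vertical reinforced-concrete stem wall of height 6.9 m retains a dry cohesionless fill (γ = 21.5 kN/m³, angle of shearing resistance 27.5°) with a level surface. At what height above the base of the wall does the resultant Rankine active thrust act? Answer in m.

2.30 m

K_a = 0.3682.
The pressure distribution is triangular, so the resultant acts at H/3 above the base = 6.9/3 = 2.300 m.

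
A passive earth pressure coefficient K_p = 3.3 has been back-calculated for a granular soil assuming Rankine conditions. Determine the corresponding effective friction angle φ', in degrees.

32.3°

K_p = (1+sin φ)/(1−sin φ) ⇒ sin φ = (K_p − 1)/(K_p + 1) = 0.5349.
φ = arcsin(0.5349) = 32.34°.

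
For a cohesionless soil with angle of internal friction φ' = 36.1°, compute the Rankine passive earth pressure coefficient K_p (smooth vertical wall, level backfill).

K_p = (1 + sin φ)/(1 − sin φ) = tan²(45° + 36.1°/2) = 3.869.

3.87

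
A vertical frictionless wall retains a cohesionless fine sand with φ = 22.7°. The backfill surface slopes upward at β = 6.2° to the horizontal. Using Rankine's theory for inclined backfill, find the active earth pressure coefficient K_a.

K_a = cos β · (cos β − √(cos²β − cos²φ)) / (cos β + √(cos²β − cos²φ)).
cos β = 0.9942, cos φ = 0.9225, √(cos²β − cos²φ) = 0.3705.
K_a = 0.9942 × (0.9942 − 0.3705)/(0.9942 + 0.3705) = 0.4543.

0.454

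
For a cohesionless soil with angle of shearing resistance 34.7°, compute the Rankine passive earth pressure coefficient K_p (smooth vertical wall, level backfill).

K_p = (1 + sin φ)/(1 − sin φ) = tan²(45° + 34.7°/2) = 3.643.

3.64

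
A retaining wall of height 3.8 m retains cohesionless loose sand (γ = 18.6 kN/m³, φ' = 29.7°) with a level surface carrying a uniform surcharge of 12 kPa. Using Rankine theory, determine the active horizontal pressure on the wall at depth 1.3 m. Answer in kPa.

12.2 kPa

K_a = (1 − sin φ)/(1 + sin φ) = 0.3374.
σ_v = γz + q = 18.6 × 1.3 + 12 = 36.18 kPa.
σ_h = K_a σ_v = 0.3374 × 36.18 = 12.21 kPa.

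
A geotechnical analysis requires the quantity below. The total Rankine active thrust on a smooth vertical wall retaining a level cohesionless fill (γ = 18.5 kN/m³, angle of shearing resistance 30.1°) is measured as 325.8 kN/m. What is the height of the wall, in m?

10.3 m

K_a = 0.3320. P_a = ½ K_a γ H² ⇒ H = √(2P_a/(K_a γ)).
H = √(2×325.8/(0.3320×18.5)) = 10.30 m.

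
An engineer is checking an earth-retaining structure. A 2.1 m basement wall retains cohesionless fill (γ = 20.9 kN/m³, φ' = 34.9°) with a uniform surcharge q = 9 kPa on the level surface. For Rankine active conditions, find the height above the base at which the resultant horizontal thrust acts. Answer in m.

K_a = 0.2721.
Triangular part P₁ = ½K_aγH² = 12.54 at H/3 = 0.7000 m; rectangular part P₂ = K_a q H = 5.144 at H/2 = 1.050 m.
ȳ = (P₁·0.7000 + P₂·1.050)/(P₁+P₂) = 0.8018 m.

0.802 m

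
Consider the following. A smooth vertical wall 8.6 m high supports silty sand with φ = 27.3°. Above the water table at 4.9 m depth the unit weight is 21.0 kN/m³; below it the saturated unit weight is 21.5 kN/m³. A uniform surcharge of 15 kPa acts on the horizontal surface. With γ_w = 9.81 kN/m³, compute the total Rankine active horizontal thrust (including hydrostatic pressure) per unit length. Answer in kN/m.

K_a = tan²(45° − φ/2) = 0.3711.
γ' = 21.5 − 9.81 = 11.69 kN/m³. h₂ = H − d_w = 3.7 m.
σ'_h: at surface K_a·q = 5.567; at WT K_a(q+γd_w) = 43.76; at base K_a(q+γd_w+γ'h₂) = 59.81 kPa.
P₁ = ½(5.567+43.76)×4.9 = 120.8; P₂ = ½(43.76+59.81)×3.7 = 191.6; P_w = ½γ_w h₂² = 67.15.
Total = 120.8+191.6+67.15 = 379.6 kN/m.

380 kN/m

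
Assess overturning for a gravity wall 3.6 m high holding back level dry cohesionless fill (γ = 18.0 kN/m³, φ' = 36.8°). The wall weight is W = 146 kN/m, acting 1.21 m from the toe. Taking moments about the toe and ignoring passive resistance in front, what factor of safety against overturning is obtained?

5.03

K_a = tan²(45° − 36.8°/2) = 0.2508.
P_a = ½K_aγH² = 0.5×0.2508×18.0×3.6² = 29.25 kN/m, acting at H/3 = 1.200 m above the base.
Overturning moment M_o = P_a × H/3 = 29.25 × 1.200 = 35.10.
Resisting moment M_r = W × 1.21 = 146 × 1.21 = 176.7.
FS_overturning = M_r/M_o = 176.7/35.10 = 5.033.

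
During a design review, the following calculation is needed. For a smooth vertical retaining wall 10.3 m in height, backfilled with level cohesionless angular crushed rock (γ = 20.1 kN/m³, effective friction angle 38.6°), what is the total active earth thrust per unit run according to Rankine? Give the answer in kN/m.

247 kN/m

K_a = tan²(45° − φ/2) = 0.2316.
P_a = ½ K_a γ H² = 0.5 × 0.2316 × 20.1 × 10.3² = 247.0 kN/m.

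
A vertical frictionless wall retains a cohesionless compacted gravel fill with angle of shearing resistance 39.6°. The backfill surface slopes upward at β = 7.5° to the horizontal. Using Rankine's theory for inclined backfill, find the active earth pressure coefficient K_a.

0.226

K_a = cos β · (cos β − √(cos²β − cos²φ)) / (cos β + √(cos²β − cos²φ)).
cos β = 0.9914, cos φ = 0.7705, √(cos²β − cos²φ) = 0.6239.
K_a = 0.9914 × (0.9914 − 0.6239)/(0.9914 + 0.6239) = 0.2256.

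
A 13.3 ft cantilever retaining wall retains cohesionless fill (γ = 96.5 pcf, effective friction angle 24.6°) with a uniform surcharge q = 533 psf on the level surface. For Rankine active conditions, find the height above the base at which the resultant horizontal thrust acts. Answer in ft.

5.44 ft

K_a = 0.4121.
Triangular part P₁ = ½K_aγH² = 3518 at H/3 = 4.433 ft; rectangular part P₂ = K_a q H = 2922 at H/2 = 6.650 ft.
ȳ = (P₁·4.433 + P₂·6.650)/(P₁+P₂) = 5.439 ft.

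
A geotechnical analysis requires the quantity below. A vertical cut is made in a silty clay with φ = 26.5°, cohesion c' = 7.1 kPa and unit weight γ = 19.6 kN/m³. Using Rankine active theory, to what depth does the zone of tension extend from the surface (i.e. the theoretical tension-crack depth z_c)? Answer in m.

K_a = tan²(45° − 26.5°/2) = 0.3829; √K_a = 0.6188.
The active pressure is zero where K_a γ z = 2c√K_a, so z_c = 2c/(γ√K_a) = 2×7.1/(19.6×0.6188) = 1.171 m.

1.17 m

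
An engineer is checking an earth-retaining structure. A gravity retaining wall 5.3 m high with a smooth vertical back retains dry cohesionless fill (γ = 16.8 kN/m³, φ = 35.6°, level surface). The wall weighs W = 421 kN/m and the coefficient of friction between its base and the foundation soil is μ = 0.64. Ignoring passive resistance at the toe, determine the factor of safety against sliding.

4.32

K_a = tan²(45° − 35.6°/2) = 0.2641.
P_a = ½K_aγH² = 0.5×0.2641×16.8×5.3² = 62.32 kN/m, acting at H/3 = 1.767 m above the base.
FS_sliding = μW / P_a = 0.64×421 / 62.32 = 4.323.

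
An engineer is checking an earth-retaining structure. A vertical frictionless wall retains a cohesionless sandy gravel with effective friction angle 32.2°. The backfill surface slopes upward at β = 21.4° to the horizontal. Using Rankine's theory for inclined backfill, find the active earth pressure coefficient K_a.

0.383

K_a = cos β · (cos β − √(cos²β − cos²φ)) / (cos β + √(cos²β − cos²φ)).
cos β = 0.9311, cos φ = 0.8462, √(cos²β − cos²φ) = 0.3884.
K_a = 0.9311 × (0.9311 − 0.3884)/(0.9311 + 0.3884) = 0.3830.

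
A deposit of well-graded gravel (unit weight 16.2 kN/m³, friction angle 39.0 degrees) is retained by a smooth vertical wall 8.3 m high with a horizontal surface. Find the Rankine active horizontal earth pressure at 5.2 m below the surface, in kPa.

K_a = (1 − sin φ)/(1 + sin φ) = 0.2275.
σ_h = K_a γ z = 0.2275 × 16.2 × 5.2 = 19.17 kPa.

19.2 kPa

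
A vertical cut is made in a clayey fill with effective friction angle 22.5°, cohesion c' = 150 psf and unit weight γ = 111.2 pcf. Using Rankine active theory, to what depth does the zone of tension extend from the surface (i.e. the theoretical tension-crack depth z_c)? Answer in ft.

K_a = tan²(45° − 22.5°/2) = 0.4465; √K_a = 0.6682.
The active pressure is zero where K_a γ z = 2c√K_a, so z_c = 2c/(γ√K_a) = 2×150/(111.2×0.6682) = 4.038 ft.

4.04 ft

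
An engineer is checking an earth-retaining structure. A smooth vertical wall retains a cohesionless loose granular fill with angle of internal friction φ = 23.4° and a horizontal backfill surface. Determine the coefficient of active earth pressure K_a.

K_a = tan²(45° − φ/2) = tan²(33.30°) = 0.4315.

0.431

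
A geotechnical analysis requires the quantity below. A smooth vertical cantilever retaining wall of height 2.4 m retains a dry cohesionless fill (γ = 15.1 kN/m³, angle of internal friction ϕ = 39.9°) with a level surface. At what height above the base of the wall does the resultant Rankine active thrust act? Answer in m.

K_a = 0.2184.
The pressure distribution is triangular, so the resultant acts at H/3 above the base = 2.4/3 = 0.8000 m.

0.800 m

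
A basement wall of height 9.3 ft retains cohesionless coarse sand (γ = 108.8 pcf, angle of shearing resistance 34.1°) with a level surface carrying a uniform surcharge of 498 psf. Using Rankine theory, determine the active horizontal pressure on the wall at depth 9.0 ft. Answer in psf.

416 psf

K_a = (1 − sin φ)/(1 + sin φ) = 0.2815.
σ_v = γz + q = 108.8 × 9.0 + 498 = 1477 psf.
σ_h = K_a σ_v = 0.2815 × 1477 = 415.9 psf.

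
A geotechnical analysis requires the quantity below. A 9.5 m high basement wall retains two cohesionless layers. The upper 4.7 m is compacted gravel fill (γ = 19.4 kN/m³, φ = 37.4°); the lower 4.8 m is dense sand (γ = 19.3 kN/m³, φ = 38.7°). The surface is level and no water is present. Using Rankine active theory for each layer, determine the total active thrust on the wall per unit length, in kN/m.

205 kN/m

K_a1 = tan²(45°−37.4°/2) = 0.2443; K_a2 = tan²(45°−38.7°/2) = 0.2306.
Layer 1: σ at base = K_a1 γ₁ h₁ = 22.27 kPa; P₁ = ½×22.27×4.7 = 52.34.
Layer 2: σ_v at top = γ₁h₁ = 91.18; σ_h top = K_a2×91.18 = 21.02; σ_h base = K_a2×(91.18+19.3×4.8) = 42.39.
P₂ = ½(21.02+42.39)×4.8 = 152.2. Total P_a = 52.34+152.2 = 204.5 kN/m.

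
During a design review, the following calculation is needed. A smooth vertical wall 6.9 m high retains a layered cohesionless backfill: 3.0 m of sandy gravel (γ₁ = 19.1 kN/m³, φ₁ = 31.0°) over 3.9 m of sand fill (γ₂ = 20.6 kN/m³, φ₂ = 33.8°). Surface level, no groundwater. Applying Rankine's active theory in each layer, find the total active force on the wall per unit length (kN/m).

K_a1 = tan²(45°−31.0°/2) = 0.3201; K_a2 = tan²(45°−33.8°/2) = 0.2851.
Layer 1: σ at base = K_a1 γ₁ h₁ = 18.34 kPa; P₁ = ½×18.34×3.0 = 27.51.
Layer 2: σ_v at top = γ₁h₁ = 57.30; σ_h top = K_a2×57.30 = 16.34; σ_h base = K_a2×(57.30+20.6×3.9) = 39.24.
P₂ = ½(16.34+39.24)×3.9 = 108.4. Total P_a = 27.51+108.4 = 135.9 kN/m.

136 kN/m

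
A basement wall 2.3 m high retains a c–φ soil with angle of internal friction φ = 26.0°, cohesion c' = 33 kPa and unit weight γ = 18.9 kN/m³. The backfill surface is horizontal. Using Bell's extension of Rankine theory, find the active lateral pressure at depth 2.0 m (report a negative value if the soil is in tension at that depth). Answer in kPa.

-26.5 kPa

K_a = (1 − sin φ)/(1 + sin φ) = 0.3905.
σ_a = K_a γ z − 2c√K_a = 0.3905×18.9×2.0 − 2×33×0.6249 = -26.48 kPa.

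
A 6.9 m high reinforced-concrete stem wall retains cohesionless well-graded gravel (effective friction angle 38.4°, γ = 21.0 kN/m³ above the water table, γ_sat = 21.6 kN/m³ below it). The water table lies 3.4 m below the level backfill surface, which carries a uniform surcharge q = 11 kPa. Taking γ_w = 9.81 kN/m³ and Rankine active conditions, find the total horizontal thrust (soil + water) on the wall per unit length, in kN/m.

181 kN/m

K_a = tan²(45° − φ/2) = 0.2337.
γ' = 21.6 − 9.81 = 11.79 kN/m³. h₂ = H − d_w = 3.5 m.
σ'_h: at surface K_a·q = 2.571; at WT K_a(q+γd_w) = 19.26; at base K_a(q+γd_w+γ'h₂) = 28.90 kPa.
P₁ = ½(2.571+19.26)×3.4 = 37.11; P₂ = ½(19.26+28.90)×3.5 = 84.27; P_w = ½γ_w h₂² = 60.09.
Total = 37.11+84.27+60.09 = 181.5 kN/m.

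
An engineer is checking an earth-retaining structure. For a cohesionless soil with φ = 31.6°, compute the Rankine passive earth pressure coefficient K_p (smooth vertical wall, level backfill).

3.20

K_p = (1 + sin φ)/(1 − sin φ) = tan²(45° + 31.6°/2) = 3.202.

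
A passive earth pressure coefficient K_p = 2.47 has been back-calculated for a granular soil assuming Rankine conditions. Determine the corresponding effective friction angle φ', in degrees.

K_p = (1+sin φ)/(1−sin φ) ⇒ sin φ = (K_p − 1)/(K_p + 1) = 0.4236.
φ = arcsin(0.4236) = 25.06°.

25.1°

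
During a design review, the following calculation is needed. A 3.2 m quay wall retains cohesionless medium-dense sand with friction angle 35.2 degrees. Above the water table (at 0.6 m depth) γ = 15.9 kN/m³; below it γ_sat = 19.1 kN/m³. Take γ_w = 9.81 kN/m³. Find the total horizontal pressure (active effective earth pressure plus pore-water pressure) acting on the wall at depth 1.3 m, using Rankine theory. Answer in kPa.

11.2 kPa

K_a = (1 − sin φ)/(1 + sin φ) = 0.2687.
γ' = 19.1 − 9.81 = 9.290 kN/m³.
Effective vertical stress at 1.3 m: σ'_v = 15.9×0.6 + 9.290×0.700 = 16.04 kPa.
σ'_h = K_a σ'_v = 0.2687 × 16.04 = 4.311 kPa; u = γ_w × 0.700 = 6.867 kPa.
Total σ_h = 4.311 + 6.867 = 11.18 kPa.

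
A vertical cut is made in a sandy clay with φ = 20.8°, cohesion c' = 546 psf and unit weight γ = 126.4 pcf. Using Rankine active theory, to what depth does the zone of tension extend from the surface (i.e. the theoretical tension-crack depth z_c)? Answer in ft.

K_a = tan²(45° − 20.8°/2) = 0.4759; √K_a = 0.6899.
The active pressure is zero where K_a γ z = 2c√K_a, so z_c = 2c/(γ√K_a) = 2×546/(126.4×0.6899) = 12.52 ft.

12.5 ft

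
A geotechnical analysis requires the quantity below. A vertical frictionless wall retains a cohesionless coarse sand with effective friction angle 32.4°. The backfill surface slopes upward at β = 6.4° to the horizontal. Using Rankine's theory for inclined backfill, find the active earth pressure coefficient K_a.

0.307

K_a = cos β · (cos β − √(cos²β − cos²φ)) / (cos β + √(cos²β − cos²φ)).
cos β = 0.9938, cos φ = 0.8443, √(cos²β − cos²φ) = 0.5241.
K_a = 0.9938 × (0.9938 − 0.5241)/(0.9938 + 0.5241) = 0.3075.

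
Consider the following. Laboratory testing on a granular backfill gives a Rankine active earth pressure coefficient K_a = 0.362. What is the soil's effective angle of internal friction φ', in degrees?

27.9°

K_a = tan²(45° − φ/2) ⇒ 45° − φ/2 = arctan(√0.362) = 31.03°.
φ = 2(45° − 31.03°) = 27.93°.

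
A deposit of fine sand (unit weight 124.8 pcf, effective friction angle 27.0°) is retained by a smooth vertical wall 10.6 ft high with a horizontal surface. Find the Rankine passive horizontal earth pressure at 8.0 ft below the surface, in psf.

2660 psf

K_p = (1 + sin φ)/(1 − sin φ) = 2.663.
σ_h = K_p γ z = 2.663 × 124.8 × 8.0 = 2659 psf.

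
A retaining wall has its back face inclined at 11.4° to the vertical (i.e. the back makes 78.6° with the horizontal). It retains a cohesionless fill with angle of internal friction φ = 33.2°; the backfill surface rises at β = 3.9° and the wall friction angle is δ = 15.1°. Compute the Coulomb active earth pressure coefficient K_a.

0.372

K_a = sin²(α+φ) / [sin²α · sin(α−δ) · (1 + √{sin(φ+δ)sin(φ−β) / (sin(α−δ)sin(α+β))})²].
With α = 78.6°, φ = 33.2°, δ = 15.1°, β = 3.9°: K_a = 0.3719.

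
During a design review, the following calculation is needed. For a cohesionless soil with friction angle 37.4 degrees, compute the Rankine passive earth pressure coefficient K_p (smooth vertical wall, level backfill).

K_p = (1 + sin φ)/(1 − sin φ) = tan²(45° + 37.4°/2) = 4.094.

4.09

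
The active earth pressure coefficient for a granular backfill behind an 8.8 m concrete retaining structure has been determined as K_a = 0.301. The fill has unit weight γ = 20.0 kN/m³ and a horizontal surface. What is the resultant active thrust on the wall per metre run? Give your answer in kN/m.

233 kN/m

P = ½ K_a γ H² = 0.5 × 0.301 × 20.0 × 8.8² = 233.1 kN/m.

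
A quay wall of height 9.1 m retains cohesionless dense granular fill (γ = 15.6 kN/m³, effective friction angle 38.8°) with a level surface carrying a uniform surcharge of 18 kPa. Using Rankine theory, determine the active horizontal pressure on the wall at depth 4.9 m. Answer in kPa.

21.7 kPa

K_a = (1 − sin φ)/(1 + sin φ) = 0.2296.
σ_v = γz + q = 15.6 × 4.9 + 18 = 94.44 kPa.
σ_h = K_a σ_v = 0.2296 × 94.44 = 21.68 kPa.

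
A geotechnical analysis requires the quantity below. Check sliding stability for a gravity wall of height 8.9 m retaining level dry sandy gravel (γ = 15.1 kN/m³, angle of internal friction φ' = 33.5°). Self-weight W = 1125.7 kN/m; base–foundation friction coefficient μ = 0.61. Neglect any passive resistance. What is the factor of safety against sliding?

K_a = tan²(45° − 33.5°/2) = 0.2887.
P_a = ½K_aγH² = 0.5×0.2887×15.1×8.9² = 172.7 kN/m, acting at H/3 = 2.967 m above the base.
FS_sliding = μW / P_a = 0.61×1125.7 / 172.7 = 3.977.

3.98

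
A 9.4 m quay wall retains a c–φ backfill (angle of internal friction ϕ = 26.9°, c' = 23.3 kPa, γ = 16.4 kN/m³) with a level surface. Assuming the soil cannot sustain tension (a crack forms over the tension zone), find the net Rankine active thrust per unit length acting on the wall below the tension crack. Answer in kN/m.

K_a = 0.3770; √K_a = 0.6140.
Tension-crack depth z_c = 2c/(γ√K_a) = 2×23.3/(16.4×0.6140) = 4.628 m.
σ_a at base = K_a γ H − 2c√K_a = 0.3770×16.4×9.4 − 2×23.3×0.6140 = 29.51 kPa.
P_a = ½ × 29.51 × (H − z_c) = 0.5×29.51×4.772 = 70.40 kN/m.

70.4 kN/m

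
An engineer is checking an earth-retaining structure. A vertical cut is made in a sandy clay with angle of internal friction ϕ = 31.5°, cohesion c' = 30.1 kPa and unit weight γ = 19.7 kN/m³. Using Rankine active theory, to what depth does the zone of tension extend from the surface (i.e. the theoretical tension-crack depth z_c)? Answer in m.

K_a = tan²(45° − 31.5°/2) = 0.3136; √K_a = 0.5600.
The active pressure is zero where K_a γ z = 2c√K_a, so z_c = 2c/(γ√K_a) = 2×30.1/(19.7×0.5600) = 5.457 m.

5.46 m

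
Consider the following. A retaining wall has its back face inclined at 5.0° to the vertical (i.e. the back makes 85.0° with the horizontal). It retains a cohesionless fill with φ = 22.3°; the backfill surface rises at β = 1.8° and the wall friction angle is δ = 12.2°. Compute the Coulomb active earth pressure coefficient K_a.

0.454

K_a = sin²(α+φ) / [sin²α · sin(α−δ) · (1 + √{sin(φ+δ)sin(φ−β) / (sin(α−δ)sin(α+β))})²].
With α = 85.0°, φ = 22.3°, δ = 12.2°, β = 1.8°: K_a = 0.4536.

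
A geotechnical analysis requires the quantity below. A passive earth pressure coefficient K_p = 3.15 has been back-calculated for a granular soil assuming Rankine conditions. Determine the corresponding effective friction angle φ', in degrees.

31.2°

K_p = (1+sin φ)/(1−sin φ) ⇒ sin φ = (K_p − 1)/(K_p + 1) = 0.5181.
φ = arcsin(0.5181) = 31.20°.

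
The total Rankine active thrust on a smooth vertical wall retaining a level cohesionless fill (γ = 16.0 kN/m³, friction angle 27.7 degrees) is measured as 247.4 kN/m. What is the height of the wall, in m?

K_a = 0.3653. P_a = ½ K_a γ H² ⇒ H = √(2P_a/(K_a γ)).
H = √(2×247.4/(0.3653×16.0)) = 9.200 m.

9.20 m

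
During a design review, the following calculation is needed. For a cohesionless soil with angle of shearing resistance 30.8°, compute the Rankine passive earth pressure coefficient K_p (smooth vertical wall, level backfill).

3.10

K_p = (1 + sin φ)/(1 − sin φ) = tan²(45° + 30.8°/2) = 3.099.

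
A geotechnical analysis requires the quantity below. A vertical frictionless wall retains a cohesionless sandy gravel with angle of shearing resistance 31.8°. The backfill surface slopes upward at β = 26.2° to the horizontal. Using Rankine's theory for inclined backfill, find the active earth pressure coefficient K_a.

0.462

K_a = cos β · (cos β − √(cos²β − cos²φ)) / (cos β + √(cos²β − cos²φ)).
cos β = 0.8973, cos φ = 0.8499, √(cos²β − cos²φ) = 0.2877.
K_a = 0.8973 × (0.8973 − 0.2877)/(0.8973 + 0.2877) = 0.4616.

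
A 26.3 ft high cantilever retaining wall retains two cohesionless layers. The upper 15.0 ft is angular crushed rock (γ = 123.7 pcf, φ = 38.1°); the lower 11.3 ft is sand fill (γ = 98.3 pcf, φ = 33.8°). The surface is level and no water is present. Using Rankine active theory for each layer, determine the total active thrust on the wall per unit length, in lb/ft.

11100 lb/ft

K_a1 = tan²(45°−38.1°/2) = 0.2368; K_a2 = tan²(45°−33.8°/2) = 0.2851.
Layer 1: σ at base = K_a1 γ₁ h₁ = 439.4 psf; P₁ = ½×439.4×15.0 = 3296.
Layer 2: σ_v at top = γ₁h₁ = 1856; σ_h top = K_a2×1856 = 529.0; σ_h base = K_a2×(1856+98.3×11.3) = 845.7.
P₂ = ½(529.0+845.7)×11.3 = 7767. Total P_a = 3296+7767 = 11060 lb/ft.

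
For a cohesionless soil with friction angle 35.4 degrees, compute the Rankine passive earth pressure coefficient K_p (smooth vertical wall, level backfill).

K_p = (1 + sin φ)/(1 − sin φ) = tan²(45° + 35.4°/2) = 3.754.

3.75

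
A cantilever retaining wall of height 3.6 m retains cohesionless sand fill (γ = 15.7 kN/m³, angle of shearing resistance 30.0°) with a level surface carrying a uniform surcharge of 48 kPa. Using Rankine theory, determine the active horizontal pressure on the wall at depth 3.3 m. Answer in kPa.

K_a = (1 − sin φ)/(1 + sin φ) = 0.3333.
σ_v = γz + q = 15.7 × 3.3 + 48 = 99.81 kPa.
σ_h = K_a σ_v = 0.3333 × 99.81 = 33.27 kPa.

33.3 kPa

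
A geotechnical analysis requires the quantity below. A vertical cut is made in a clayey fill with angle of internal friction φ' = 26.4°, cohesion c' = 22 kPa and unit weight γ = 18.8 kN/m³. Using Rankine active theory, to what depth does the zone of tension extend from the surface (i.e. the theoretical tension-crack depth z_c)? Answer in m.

K_a = tan²(45° − 26.4°/2) = 0.3844; √K_a = 0.6200.
The active pressure is zero where K_a γ z = 2c√K_a, so z_c = 2c/(γ√K_a) = 2×22/(18.8×0.6200) = 3.775 m.

3.77 m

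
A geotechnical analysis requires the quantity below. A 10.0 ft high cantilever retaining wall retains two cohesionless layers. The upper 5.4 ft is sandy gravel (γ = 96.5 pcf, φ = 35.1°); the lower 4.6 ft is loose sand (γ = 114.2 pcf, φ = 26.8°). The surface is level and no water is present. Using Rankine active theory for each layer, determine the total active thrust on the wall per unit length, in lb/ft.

K_a1 = tan²(45°−35.1°/2) = 0.2698; K_a2 = tan²(45°−26.8°/2) = 0.3785.
Layer 1: σ at base = K_a1 γ₁ h₁ = 140.6 psf; P₁ = ½×140.6×5.4 = 379.7.
Layer 2: σ_v at top = γ₁h₁ = 521.1; σ_h top = K_a2×521.1 = 197.2; σ_h base = K_a2×(521.1+114.2×4.6) = 396.0.
P₂ = ½(197.2+396.0)×4.6 = 1365. Total P_a = 379.7+1365 = 1744 lb/ft.

1740 lb/ft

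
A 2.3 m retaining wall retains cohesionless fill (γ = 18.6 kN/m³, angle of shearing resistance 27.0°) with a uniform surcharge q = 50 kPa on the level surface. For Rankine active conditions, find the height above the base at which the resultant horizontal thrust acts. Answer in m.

1.04 m

K_a = 0.3755.
Triangular part P₁ = ½K_aγH² = 18.47 at H/3 = 0.7667 m; rectangular part P₂ = K_a q H = 43.19 at H/2 = 1.150 m.
ȳ = (P₁·0.7667 + P₂·1.150)/(P₁+P₂) = 1.035 m.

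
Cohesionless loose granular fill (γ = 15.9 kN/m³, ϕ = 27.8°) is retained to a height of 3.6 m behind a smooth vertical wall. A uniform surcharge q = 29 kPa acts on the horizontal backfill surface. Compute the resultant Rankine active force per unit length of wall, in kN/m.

75.5 kN/m

K_a = tan²(45° − φ/2) = 0.3639.
Soil triangle: ½ K_a γ H² = 0.5×0.3639×15.9×3.6² = 37.49 kN/m.
Surcharge rectangle: K_a q H = 0.3639×29×3.6 = 37.99 kN/m.
Total = 37.49 + 37.99 = 75.48 kN/m.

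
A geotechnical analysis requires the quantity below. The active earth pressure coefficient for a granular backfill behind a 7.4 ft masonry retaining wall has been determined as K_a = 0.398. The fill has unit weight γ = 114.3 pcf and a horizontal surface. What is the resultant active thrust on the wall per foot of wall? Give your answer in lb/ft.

1250 lb/ft

P = ½ K_a γ H² = 0.5 × 0.398 × 114.3 × 7.4² = 1246 lb/ft.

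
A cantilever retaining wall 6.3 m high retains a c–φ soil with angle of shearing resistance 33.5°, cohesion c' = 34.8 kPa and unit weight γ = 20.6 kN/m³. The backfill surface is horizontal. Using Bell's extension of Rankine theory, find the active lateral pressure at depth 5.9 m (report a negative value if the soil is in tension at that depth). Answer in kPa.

K_a = (1 − sin φ)/(1 + sin φ) = 0.2887.
σ_a = K_a γ z − 2c√K_a = 0.2887×20.6×5.9 − 2×34.8×0.5373 = -2.307 kPa.

-2.31 kPa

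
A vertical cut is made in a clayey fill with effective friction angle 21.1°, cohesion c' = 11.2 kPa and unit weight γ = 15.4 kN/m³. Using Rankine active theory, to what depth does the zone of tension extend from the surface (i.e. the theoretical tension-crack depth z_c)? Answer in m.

2.12 m

K_a = tan²(45° − 21.1°/2) = 0.4706; √K_a = 0.6860.
The active pressure is zero where K_a γ z = 2c√K_a, so z_c = 2c/(γ√K_a) = 2×11.2/(15.4×0.6860) = 2.120 m.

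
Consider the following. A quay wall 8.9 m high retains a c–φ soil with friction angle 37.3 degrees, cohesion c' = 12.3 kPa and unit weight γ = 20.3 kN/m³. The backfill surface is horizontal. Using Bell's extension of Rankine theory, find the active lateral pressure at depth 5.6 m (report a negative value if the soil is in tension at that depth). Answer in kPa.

15.7 kPa

K_a = (1 − sin φ)/(1 + sin φ) = 0.2453.
σ_a = K_a γ z − 2c√K_a = 0.2453×20.3×5.6 − 2×12.3×0.4953 = 15.71 kPa.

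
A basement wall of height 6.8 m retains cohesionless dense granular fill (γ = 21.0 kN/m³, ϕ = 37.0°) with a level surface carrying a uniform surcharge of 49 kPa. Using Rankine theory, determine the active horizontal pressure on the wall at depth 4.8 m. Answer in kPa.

37.2 kPa

K_a = (1 − sin φ)/(1 + sin φ) = 0.2486.
σ_v = γz + q = 21.0 × 4.8 + 49 = 149.8 kPa.
σ_h = K_a σ_v = 0.2486 × 149.8 = 37.24 kPa.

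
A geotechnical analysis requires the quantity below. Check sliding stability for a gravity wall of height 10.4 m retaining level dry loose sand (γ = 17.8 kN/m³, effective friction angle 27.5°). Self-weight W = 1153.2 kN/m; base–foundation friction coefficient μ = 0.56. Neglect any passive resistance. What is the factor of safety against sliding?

K_a = tan²(45° − 27.5°/2) = 0.3682.
P_a = ½K_aγH² = 0.5×0.3682×17.8×10.4² = 354.5 kN/m, acting at H/3 = 3.467 m above the base.
FS_sliding = μW / P_a = 0.56×1153.2 / 354.5 = 1.822.

1.82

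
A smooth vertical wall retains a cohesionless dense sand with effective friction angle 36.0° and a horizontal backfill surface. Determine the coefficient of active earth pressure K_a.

0.260

K_a = tan²(45° − φ/2) = tan²(27.00°) = 0.2596.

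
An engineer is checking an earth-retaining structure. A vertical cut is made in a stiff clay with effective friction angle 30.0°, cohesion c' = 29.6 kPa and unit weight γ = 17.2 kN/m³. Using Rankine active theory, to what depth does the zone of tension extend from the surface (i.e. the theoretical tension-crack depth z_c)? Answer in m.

5.96 m

K_a = tan²(45° − 30.0°/2) = 0.3333; √K_a = 0.5774.
The active pressure is zero where K_a γ z = 2c√K_a, so z_c = 2c/(γ√K_a) = 2×29.6/(17.2×0.5774) = 5.961 m.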